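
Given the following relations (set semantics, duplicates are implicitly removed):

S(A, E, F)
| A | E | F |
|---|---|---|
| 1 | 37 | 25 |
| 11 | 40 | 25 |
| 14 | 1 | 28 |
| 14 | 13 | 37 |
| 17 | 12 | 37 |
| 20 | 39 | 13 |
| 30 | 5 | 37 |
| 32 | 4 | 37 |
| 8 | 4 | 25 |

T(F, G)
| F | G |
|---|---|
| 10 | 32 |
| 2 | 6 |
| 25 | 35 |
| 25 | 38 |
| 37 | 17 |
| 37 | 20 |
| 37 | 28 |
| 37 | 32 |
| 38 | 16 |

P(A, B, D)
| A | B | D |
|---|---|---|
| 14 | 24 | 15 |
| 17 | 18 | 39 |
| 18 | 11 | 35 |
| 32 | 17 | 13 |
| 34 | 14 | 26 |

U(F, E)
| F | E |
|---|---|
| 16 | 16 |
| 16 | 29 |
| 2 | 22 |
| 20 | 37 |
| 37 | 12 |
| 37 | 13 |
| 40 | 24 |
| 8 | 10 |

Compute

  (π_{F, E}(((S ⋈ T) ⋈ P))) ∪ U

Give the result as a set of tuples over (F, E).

Natural join on F: {(1, 37, 25, 35), (1, 37, 25, 38), (11, 40, 25, 35), (11, 40, 25, 38), (14, 13, 37, 17), (14, 13, 37, 20), (14, 13, 37, 28), (14, 13, 37, 32), (17, 12, 37, 17), (17, 12, 37, 20), (17, 12, 37, 28), (17, 12, 37, 32), (30, 5, 37, 17), (30, 5, 37, 20), (30, 5, 37, 28), (30, 5, 37, 32), (32, 4, 37, 17), (32, 4, 37, 20), (32, 4, 37, 28), (32, 4, 37, 32), (8, 4, 25, 35), (8, 4, 25, 38)}
Natural join on A: {(14, 13, 37, 17, 24, 15), (14, 13, 37, 20, 24, 15), (14, 13, 37, 28, 24, 15), (14, 13, 37, 32, 24, 15), (17, 12, 37, 17, 18, 39), (17, 12, 37, 20, 18, 39), (17, 12, 37, 28, 18, 39), (17, 12, 37, 32, 18, 39), (32, 4, 37, 17, 17, 13), (32, 4, 37, 20, 17, 13), (32, 4, 37, 28, 17, 13), (32, 4, 37, 32, 17, 13)}
π_{F, E} gives {(37, 12), (37, 13), (37, 4)} (9 duplicate(s) eliminated).
Union: {(37, 12), (37, 13), (37, 4)} with {(16, 16), (16, 29), (2, 22), (20, 37), (37, 12), (37, 13), (40, 24), (8, 10)} → {(16, 16), (16, 29), (2, 22), (20, 37), (37, 12), (37, 13), (37, 4), (40, 24), (8, 10)}

{(16, 16), (16, 29), (2, 22), (20, 37), (37, 12), (37, 13), (37, 4), (40, 24), (8, 10)}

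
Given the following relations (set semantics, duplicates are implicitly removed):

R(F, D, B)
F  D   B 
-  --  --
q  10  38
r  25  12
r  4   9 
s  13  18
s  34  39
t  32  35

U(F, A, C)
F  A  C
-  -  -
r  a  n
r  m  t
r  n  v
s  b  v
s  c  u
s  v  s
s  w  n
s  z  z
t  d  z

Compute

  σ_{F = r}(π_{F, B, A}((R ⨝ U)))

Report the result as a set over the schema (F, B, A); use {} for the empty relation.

{(r, 12, a), (r, 12, m), (r, 12, n), (r, 9, a), (r, 9, m), (r, 9, n)}

Natural join on F: {(r, 25, 12, a, n), (r, 25, 12, m, t), (r, 25, 12, n, v), (r, 4, 9, a, n), (r, 4, 9, m, t), (r, 4, 9, n, v), (s, 13, 18, b, v), (s, 13, 18, c, u), (s, 13, 18, v, s), (s, 13, 18, w, n), (s, 13, 18, z, z), (s, 34, 39, b, v), (s, 34, 39, c, u), (s, 34, 39, v, s), (s, 34, 39, w, n), (s, 34, 39, z, z), (t, 32, 35, d, z)}
π_{F, B, A} gives {(r, 12, a), (r, 12, m), (r, 12, n), (r, 9, a), (r, 9, m), (r, 9, n), (s, 18, b), (s, 18, c), (s, 18, v), (s, 18, w), (s, 18, z), (s, 39, b), (s, 39, c), (s, 39, v), (s, 39, w), (s, 39, z), (t, 35, d)}.
Selection F = r: {(r, 12, a), (r, 12, m), (r, 12, n), (r, 9, a), (r, 9, m), (r, 9, n)}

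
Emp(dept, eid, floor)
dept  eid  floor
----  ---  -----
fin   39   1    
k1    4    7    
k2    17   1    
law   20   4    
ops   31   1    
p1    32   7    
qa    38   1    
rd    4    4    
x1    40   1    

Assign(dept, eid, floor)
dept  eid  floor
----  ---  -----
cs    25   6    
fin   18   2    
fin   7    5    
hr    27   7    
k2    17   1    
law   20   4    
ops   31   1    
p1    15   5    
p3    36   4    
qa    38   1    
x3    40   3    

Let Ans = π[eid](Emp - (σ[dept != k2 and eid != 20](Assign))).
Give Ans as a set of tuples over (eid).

Apply σ_{dept != k2 and eid != 20}; surviving tuples: {(cs, 25, 6), (fin, 18, 2), (fin, 7, 5), (hr, 27, 7), (ops, 31, 1), (p1, 15, 5), (p3, 36, 4), (qa, 38, 1), (x3, 40, 3)}
Set difference of the two operands is {(fin, 39, 1), (k1, 4, 7), (k2, 17, 1), (law, 20, 4), (p1, 32, 7), (rd, 4, 4), (x1, 40, 1)}.
Projecting to eid (1 duplicate(s) eliminated): {17, 20, 32, 39, 4, 40}

{17, 20, 32, 39, 4, 40}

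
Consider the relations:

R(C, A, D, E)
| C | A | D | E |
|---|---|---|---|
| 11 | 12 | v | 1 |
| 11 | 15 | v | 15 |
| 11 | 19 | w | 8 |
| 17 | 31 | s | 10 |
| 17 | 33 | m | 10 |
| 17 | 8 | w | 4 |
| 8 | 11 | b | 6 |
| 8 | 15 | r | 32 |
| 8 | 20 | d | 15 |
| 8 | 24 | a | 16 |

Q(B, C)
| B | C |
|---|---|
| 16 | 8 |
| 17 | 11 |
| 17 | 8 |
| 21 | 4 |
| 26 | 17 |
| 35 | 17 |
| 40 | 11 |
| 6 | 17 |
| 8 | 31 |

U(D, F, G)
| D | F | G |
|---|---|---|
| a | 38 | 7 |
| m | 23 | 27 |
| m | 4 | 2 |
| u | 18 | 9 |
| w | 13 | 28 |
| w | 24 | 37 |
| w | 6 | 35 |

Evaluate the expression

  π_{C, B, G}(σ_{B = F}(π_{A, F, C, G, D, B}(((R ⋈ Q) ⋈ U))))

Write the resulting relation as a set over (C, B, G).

R ⋈ Q (natural join on C): {(11, 12, v, 1, 17), (11, 12, v, 1, 40), (11, 15, v, 15, 17), (11, 15, v, 15, 40), (11, 19, w, 8, 17), (11, 19, w, 8, 40), (17, 31, s, 10, 26), (17, 31, s, 10, 35), (17, 31, s, 10, 6), (17, 33, m, 10, 26), (17, 33, m, 10, 35), (17, 33, m, 10, 6), (17, 8, w, 4, 26), (17, 8, w, 4, 35), (17, 8, w, 4, 6), (8, 11, b, 6, 16), (8, 11, b, 6, 17), (8, 15, r, 32, 16), (8, 15, r, 32, 17), (8, 20, d, 15, 16), (8, 20, d, 15, 17), (8, 24, a, 16, 16), (8, 24, a, 16, 17)}
(R ⋈ Q) ⋈ U (natural join on D): {(11, 19, w, 8, 17, 13, 28), (11, 19, w, 8, 17, 24, 37), (11, 19, w, 8, 17, 6, 35), (11, 19, w, 8, 40, 13, 28), (11, 19, w, 8, 40, 24, 37), (11, 19, w, 8, 40, 6, 35), (17, 33, m, 10, 26, 23, 27), (17, 33, m, 10, 26, 4, 2), (17, 33, m, 10, 35, 23, 27), (17, 33, m, 10, 35, 4, 2), (17, 33, m, 10, 6, 23, 27), (17, 33, m, 10, 6, 4, 2), (17, 8, w, 4, 26, 13, 28), (17, 8, w, 4, 26, 24, 37), (17, 8, w, 4, 26, 6, 35), (17, 8, w, 4, 35, 13, 28), (17, 8, w, 4, 35, 24, 37), (17, 8, w, 4, 35, 6, 35), (17, 8, w, 4, 6, 13, 28), (17, 8, w, 4, 6, 24, 37), (17, 8, w, 4, 6, 6, 35), (8, 24, a, 16, 16, 38, 7), (8, 24, a, 16, 17, 38, 7)}
π[A, F, C, G, D, B]: project onto (A, F, C, G, D, B) → {(19, 13, 11, 28, w, 17), (19, 13, 11, 28, w, 40), (19, 24, 11, 37, w, 17), (19, 24, 11, 37, w, 40), (19, 6, 11, 35, w, 17), (19, 6, 11, 35, w, 40), (24, 38, 8, 7, a, 16), (24, 38, 8, 7, a, 17), (33, 23, 17, 27, m, 26), (33, 23, 17, 27, m, 35), (33, 23, 17, 27, m, 6), (33, 4, 17, 2, m, 26), (33, 4, 17, 2, m, 35), (33, 4, 17, 2, m, 6), (8, 13, 17, 28, w, 26), (8, 13, 17, 28, w, 35), (8, 13, 17, 28, w, 6), (8, 24, 17, 37, w, 26), (8, 24, 17, 37, w, 35), (8, 24, 17, 37, w, 6), (8, 6, 17, 35, w, 26), (8, 6, 17, 35, w, 35), (8, 6, 17, 35, w, 6)}
Apply σ_{B = F}; surviving tuples: {(8, 6, 17, 35, w, 6)}
π[C, B, G]: project onto (C, B, G) → {(17, 6, 35)}

{(17, 6, 35)}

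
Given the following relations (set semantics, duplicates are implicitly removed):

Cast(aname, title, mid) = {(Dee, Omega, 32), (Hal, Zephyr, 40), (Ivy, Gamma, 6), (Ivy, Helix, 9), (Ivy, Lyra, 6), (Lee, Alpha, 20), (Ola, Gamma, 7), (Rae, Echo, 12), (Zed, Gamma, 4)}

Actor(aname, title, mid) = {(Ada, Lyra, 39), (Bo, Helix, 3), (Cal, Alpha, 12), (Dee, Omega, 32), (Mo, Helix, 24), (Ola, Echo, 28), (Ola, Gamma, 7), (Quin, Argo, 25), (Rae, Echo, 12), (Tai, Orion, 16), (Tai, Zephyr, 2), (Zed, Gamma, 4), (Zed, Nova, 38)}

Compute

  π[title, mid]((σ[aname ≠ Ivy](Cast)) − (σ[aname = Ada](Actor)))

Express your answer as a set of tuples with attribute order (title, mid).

Apply σ_{aname ≠ Ivy}; surviving tuples: {(Dee, Omega, 32), (Hal, Zephyr, 40), (Lee, Alpha, 20), (Ola, Gamma, 7), (Rae, Echo, 12), (Zed, Gamma, 4)}
Apply σ_{aname = Ada}; surviving tuples: {(Ada, Lyra, 39)}
Difference: {(Dee, Omega, 32), (Hal, Zephyr, 40), (Lee, Alpha, 20), (Ola, Gamma, 7), (Rae, Echo, 12), (Zed, Gamma, 4)} with {(Ada, Lyra, 39)} → {(Dee, Omega, 32), (Hal, Zephyr, 40), (Lee, Alpha, 20), (Ola, Gamma, 7), (Rae, Echo, 12), (Zed, Gamma, 4)}
Keep only column(s) title, mid: {(Alpha, 20), (Echo, 12), (Gamma, 4), (Gamma, 7), (Omega, 32), (Zephyr, 40)}

{(Alpha, 20), (Echo, 12), (Gamma, 4), (Gamma, 7), (Omega, 32), (Zephyr, 40)}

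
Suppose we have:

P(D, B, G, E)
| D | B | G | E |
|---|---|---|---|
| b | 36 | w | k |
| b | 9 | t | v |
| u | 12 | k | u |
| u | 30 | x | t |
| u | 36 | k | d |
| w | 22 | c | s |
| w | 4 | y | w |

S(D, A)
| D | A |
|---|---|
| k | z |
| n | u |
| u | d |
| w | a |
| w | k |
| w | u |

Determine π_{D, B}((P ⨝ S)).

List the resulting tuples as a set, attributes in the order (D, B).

Joining P and S on D yields {(u, 12, k, u, d), (u, 30, x, t, d), (u, 36, k, d, d), (w, 22, c, s, a), (w, 22, c, s, k), (w, 22, c, s, u), (w, 4, y, w, a), (w, 4, y, w, k), (w, 4, y, w, u)}.
π_{D, B} gives {(u, 12), (u, 30), (u, 36), (w, 22), (w, 4)} (4 duplicate(s) eliminated).

{(u, 12), (u, 30), (u, 36), (w, 22), (w, 4)}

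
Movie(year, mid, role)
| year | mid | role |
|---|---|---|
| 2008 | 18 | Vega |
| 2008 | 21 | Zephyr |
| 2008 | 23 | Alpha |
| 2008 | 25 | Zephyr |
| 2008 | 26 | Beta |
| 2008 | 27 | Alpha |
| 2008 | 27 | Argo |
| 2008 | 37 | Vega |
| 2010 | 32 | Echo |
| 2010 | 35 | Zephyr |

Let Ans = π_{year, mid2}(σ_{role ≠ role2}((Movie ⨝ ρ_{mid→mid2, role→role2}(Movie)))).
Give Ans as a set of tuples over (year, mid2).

{(2008, 18), (2008, 21), (2008, 23), (2008, 25), (2008, 26), (2008, 27), (2008, 37), (2010, 32), (2010, 35)}

ρ[mid→mid2, role→role2]: schema becomes (year, mid2, role2); tuples unchanged.
Joining Movie and ρ_{mid→mid2, role→role2}(Movie) on year yields {(2008, 18, Vega, 18, Vega), (2008, 18, Vega, 21, Zephyr), (2008, 18, Vega, 23, Alpha), (2008, 18, Vega, 25, Zephyr), (2008, 18, Vega, 26, Beta), (2008, 18, Vega, 27, Alpha), (2008, 18, Vega, 27, Argo), (2008, 18, Vega, 37, Vega), (2008, 21, Zephyr, 18, Vega), (2008, 21, Zephyr, 21, Zephyr), (2008, 21, Zephyr, 23, Alpha), (2008, 21, Zephyr, 25, Zephyr), (2008, 21, Zephyr, 26, Beta), (2008, 21, Zephyr, 27, Alpha), (2008, 21, Zephyr, 27, Argo), (2008, 21, Zephyr, 37, Vega), (2008, 23, Alpha, 18, Vega), (2008, 23, Alpha, 21, Zephyr), (2008, 23, Alpha, 23, Alpha), (2008, 23, Alpha, 25, Zephyr), (2008, 23, Alpha, 26, Beta), (2008, 23, Alpha, 27, Alpha), (2008, 23, Alpha, 27, Argo), (2008, 23, Alpha, 37, Vega), (2008, 25, Zephyr, 18, Vega), (2008, 25, Zephyr, 21, Zephyr), (2008, 25, Zephyr, 23, Alpha), (2008, 25, Zephyr, 25, Zephyr), (2008, 25, Zephyr, 26, Beta), (2008, 25, Zephyr, 27, Alpha), (2008, 25, Zephyr, 27, Argo), (2008, 25, Zephyr, 37, Vega), (2008, 26, Beta, 18, Vega), (2008, 26, Beta, 21, Zephyr), (2008, 26, Beta, 23, Alpha), (2008, 26, Beta, 25, Zephyr), (2008, 26, Beta, 26, Beta), (2008, 26, Beta, 27, Alpha), (2008, 26, Beta, 27, Argo), (2008, 26, Beta, 37, Vega), (2008, 27, Alpha, 18, Vega), (2008, 27, Alpha, 21, Zephyr), (2008, 27, Alpha, 23, Alpha), (2008, 27, Alpha, 25, Zephyr), (2008, 27, Alpha, 26, Beta), (2008, 27, Alpha, 27, Alpha), (2008, 27, Alpha, 27, Argo), (2008, 27, Alpha, 37, Vega), (2008, 27, Argo, 18, Vega), (2008, 27, Argo, 21, Zephyr), (2008, 27, Argo, 23, Alpha), (2008, 27, Argo, 25, Zephyr), (2008, 27, Argo, 26, Beta), (2008, 27, Argo, 27, Alpha), (2008, 27, Argo, 27, Argo), (2008, 27, Argo, 37, Vega), (2008, 37, Vega, 18, Vega), (2008, 37, Vega, 21, Zephyr), (2008, 37, Vega, 23, Alpha), (2008, 37, Vega, 25, Zephyr), (2008, 37, Vega, 26, Beta), (2008, 37, Vega, 27, Alpha), (2008, 37, Vega, 27, Argo), (2008, 37, Vega, 37, Vega), (2010, 32, Echo, 32, Echo), (2010, 32, Echo, 35, Zephyr), (2010, 35, Zephyr, 32, Echo), (2010, 35, Zephyr, 35, Zephyr)}.
Apply σ_{role ≠ role2}; surviving tuples: {(2008, 18, Vega, 21, Zephyr), (2008, 18, Vega, 23, Alpha), (2008, 18, Vega, 25, Zephyr), (2008, 18, Vega, 26, Beta), (2008, 18, Vega, 27, Alpha), (2008, 18, Vega, 27, Argo), (2008, 21, Zephyr, 18, Vega), (2008, 21, Zephyr, 23, Alpha), (2008, 21, Zephyr, 26, Beta), (2008, 21, Zephyr, 27, Alpha), (2008, 21, Zephyr, 27, Argo), (2008, 21, Zephyr, 37, Vega), (2008, 23, Alpha, 18, Vega), (2008, 23, Alpha, 21, Zephyr), (2008, 23, Alpha, 25, Zephyr), (2008, 23, Alpha, 26, Beta), (2008, 23, Alpha, 27, Argo), (2008, 23, Alpha, 37, Vega), (2008, 25, Zephyr, 18, Vega), (2008, 25, Zephyr, 23, Alpha), (2008, 25, Zephyr, 26, Beta), (2008, 25, Zephyr, 27, Alpha), (2008, 25, Zephyr, 27, Argo), (2008, 25, Zephyr, 37, Vega), (2008, 26, Beta, 18, Vega), (2008, 26, Beta, 21, Zephyr), (2008, 26, Beta, 23, Alpha), (2008, 26, Beta, 25, Zephyr), (2008, 26, Beta, 27, Alpha), (2008, 26, Beta, 27, Argo), (2008, 26, Beta, 37, Vega), (2008, 27, Alpha, 18, Vega), (2008, 27, Alpha, 21, Zephyr), (2008, 27, Alpha, 25, Zephyr), (2008, 27, Alpha, 26, Beta), (2008, 27, Alpha, 27, Argo), (2008, 27, Alpha, 37, Vega), (2008, 27, Argo, 18, Vega), (2008, 27, Argo, 21, Zephyr), (2008, 27, Argo, 23, Alpha), (2008, 27, Argo, 25, Zephyr), (2008, 27, Argo, 26, Beta), (2008, 27, Argo, 27, Alpha), (2008, 27, Argo, 37, Vega), (2008, 37, Vega, 21, Zephyr), (2008, 37, Vega, 23, Alpha), (2008, 37, Vega, 25, Zephyr), (2008, 37, Vega, 26, Beta), (2008, 37, Vega, 27, Alpha), (2008, 37, Vega, 27, Argo), (2010, 32, Echo, 35, Zephyr), (2010, 35, Zephyr, 32, Echo)}
Projecting to year, mid2 (43 duplicate(s) eliminated): {(2008, 18), (2008, 21), (2008, 23), (2008, 25), (2008, 26), (2008, 27), (2008, 37), (2010, 32), (2010, 35)}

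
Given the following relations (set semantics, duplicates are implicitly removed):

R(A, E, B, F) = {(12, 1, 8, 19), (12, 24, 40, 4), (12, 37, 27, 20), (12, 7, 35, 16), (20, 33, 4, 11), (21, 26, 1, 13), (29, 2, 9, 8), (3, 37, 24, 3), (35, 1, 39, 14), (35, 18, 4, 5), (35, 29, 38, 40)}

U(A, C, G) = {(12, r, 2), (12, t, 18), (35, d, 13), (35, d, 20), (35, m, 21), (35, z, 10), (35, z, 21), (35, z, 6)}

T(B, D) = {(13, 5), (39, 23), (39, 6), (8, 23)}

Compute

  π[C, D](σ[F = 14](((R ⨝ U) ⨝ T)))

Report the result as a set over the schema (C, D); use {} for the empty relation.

R ⋈ U (natural join on A): {(12, 1, 8, 19, r, 2), (12, 1, 8, 19, t, 18), (12, 24, 40, 4, r, 2), (12, 24, 40, 4, t, 18), (12, 37, 27, 20, r, 2), (12, 37, 27, 20, t, 18), (12, 7, 35, 16, r, 2), (12, 7, 35, 16, t, 18), (35, 1, 39, 14, d, 13), (35, 1, 39, 14, d, 20), (35, 1, 39, 14, m, 21), (35, 1, 39, 14, z, 10), (35, 1, 39, 14, z, 21), (35, 1, 39, 14, z, 6), (35, 18, 4, 5, d, 13), (35, 18, 4, 5, d, 20), (35, 18, 4, 5, m, 21), (35, 18, 4, 5, z, 10), (35, 18, 4, 5, z, 21), (35, 18, 4, 5, z, 6), (35, 29, 38, 40, d, 13), (35, 29, 38, 40, d, 20), (35, 29, 38, 40, m, 21), (35, 29, 38, 40, z, 10), (35, 29, 38, 40, z, 21), (35, 29, 38, 40, z, 6)}
(R ⨝ U) ⋈ T (natural join on B): {(12, 1, 8, 19, r, 2, 23), (12, 1, 8, 19, t, 18, 23), (35, 1, 39, 14, d, 13, 23), (35, 1, 39, 14, d, 13, 6), (35, 1, 39, 14, d, 20, 23), (35, 1, 39, 14, d, 20, 6), (35, 1, 39, 14, m, 21, 23), (35, 1, 39, 14, m, 21, 6), (35, 1, 39, 14, z, 10, 23), (35, 1, 39, 14, z, 10, 6), (35, 1, 39, 14, z, 21, 23), (35, 1, 39, 14, z, 21, 6), (35, 1, 39, 14, z, 6, 23), (35, 1, 39, 14, z, 6, 6)}
Apply σ_{F = 14}; surviving tuples: {(35, 1, 39, 14, d, 13, 23), (35, 1, 39, 14, d, 13, 6), (35, 1, 39, 14, d, 20, 23), (35, 1, 39, 14, d, 20, 6), (35, 1, 39, 14, m, 21, 23), (35, 1, 39, 14, m, 21, 6), (35, 1, 39, 14, z, 10, 23), (35, 1, 39, 14, z, 10, 6), (35, 1, 39, 14, z, 21, 23), (35, 1, 39, 14, z, 21, 6), (35, 1, 39, 14, z, 6, 23), (35, 1, 39, 14, z, 6, 6)}
π_{C, D} gives {(d, 23), (d, 6), (m, 23), (m, 6), (z, 23), (z, 6)} (6 duplicate(s) eliminated).

{(d, 23), (d, 6), (m, 23), (m, 6), (z, 23), (z, 6)}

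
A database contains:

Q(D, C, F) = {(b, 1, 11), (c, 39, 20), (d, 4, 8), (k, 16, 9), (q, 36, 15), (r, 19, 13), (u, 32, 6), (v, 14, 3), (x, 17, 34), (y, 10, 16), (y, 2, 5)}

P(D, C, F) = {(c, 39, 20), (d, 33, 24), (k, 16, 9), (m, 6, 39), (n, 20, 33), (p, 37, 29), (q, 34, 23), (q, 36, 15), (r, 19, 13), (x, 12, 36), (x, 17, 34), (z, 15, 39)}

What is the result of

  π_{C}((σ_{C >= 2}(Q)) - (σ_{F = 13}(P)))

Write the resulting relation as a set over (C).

{10, 14, 16, 17, 2, 32, 36, 39, 4}

Filtering on C >= 2 leaves {(c, 39, 20), (d, 4, 8), (k, 16, 9), (q, 36, 15), (r, 19, 13), (u, 32, 6), (v, 14, 3), (x, 17, 34), (y, 10, 16), (y, 2, 5)}.
Filtering on F = 13 leaves {(r, 19, 13)}.
Taking the difference: {(c, 39, 20), (d, 4, 8), (k, 16, 9), (q, 36, 15), (u, 32, 6), (v, 14, 3), (x, 17, 34), (y, 10, 16), (y, 2, 5)}
Keep only column(s) C: {10, 14, 16, 17, 2, 32, 36, 39, 4}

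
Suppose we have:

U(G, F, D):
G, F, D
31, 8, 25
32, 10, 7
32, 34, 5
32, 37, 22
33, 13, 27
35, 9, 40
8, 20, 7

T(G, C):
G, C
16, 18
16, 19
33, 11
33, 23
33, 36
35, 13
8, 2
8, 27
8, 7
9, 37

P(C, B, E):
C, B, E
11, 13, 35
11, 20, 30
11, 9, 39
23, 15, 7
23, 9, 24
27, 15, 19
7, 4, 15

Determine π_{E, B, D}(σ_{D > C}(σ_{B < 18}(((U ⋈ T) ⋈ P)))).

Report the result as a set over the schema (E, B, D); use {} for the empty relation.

{(24, 9, 27), (35, 13, 27), (39, 9, 27), (7, 15, 27)}

U ⋈ T (natural join on G): {(33, 13, 27, 11), (33, 13, 27, 23), (33, 13, 27, 36), (35, 9, 40, 13), (8, 20, 7, 2), (8, 20, 7, 27), (8, 20, 7, 7)}
(U ⋈ T) ⋈ P (natural join on C): {(33, 13, 27, 11, 13, 35), (33, 13, 27, 11, 20, 30), (33, 13, 27, 11, 9, 39), (33, 13, 27, 23, 15, 7), (33, 13, 27, 23, 9, 24), (8, 20, 7, 27, 15, 19), (8, 20, 7, 7, 4, 15)}
Selection B < 18: {(33, 13, 27, 11, 13, 35), (33, 13, 27, 11, 9, 39), (33, 13, 27, 23, 15, 7), (33, 13, 27, 23, 9, 24), (8, 20, 7, 27, 15, 19), (8, 20, 7, 7, 4, 15)}
Selection D > C: {(33, 13, 27, 11, 13, 35), (33, 13, 27, 11, 9, 39), (33, 13, 27, 23, 15, 7), (33, 13, 27, 23, 9, 24)}
Keep only column(s) E, B, D: {(24, 9, 27), (35, 13, 27), (39, 9, 27), (7, 15, 27)}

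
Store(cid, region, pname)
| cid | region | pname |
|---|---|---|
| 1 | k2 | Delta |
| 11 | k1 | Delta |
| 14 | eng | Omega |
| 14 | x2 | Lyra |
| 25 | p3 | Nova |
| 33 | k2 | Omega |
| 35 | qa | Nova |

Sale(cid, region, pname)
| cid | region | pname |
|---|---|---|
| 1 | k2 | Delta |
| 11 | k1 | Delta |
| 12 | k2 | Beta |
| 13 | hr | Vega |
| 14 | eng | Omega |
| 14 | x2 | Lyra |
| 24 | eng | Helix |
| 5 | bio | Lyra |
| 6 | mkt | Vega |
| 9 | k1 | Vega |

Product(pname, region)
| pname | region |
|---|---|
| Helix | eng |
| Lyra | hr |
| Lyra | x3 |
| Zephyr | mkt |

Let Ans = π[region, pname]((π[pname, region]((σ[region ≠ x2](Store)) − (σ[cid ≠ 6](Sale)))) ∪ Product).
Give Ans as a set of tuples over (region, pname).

{(eng, Helix), (hr, Lyra), (k2, Omega), (mkt, Zephyr), (p3, Nova), (qa, Nova), (x3, Lyra)}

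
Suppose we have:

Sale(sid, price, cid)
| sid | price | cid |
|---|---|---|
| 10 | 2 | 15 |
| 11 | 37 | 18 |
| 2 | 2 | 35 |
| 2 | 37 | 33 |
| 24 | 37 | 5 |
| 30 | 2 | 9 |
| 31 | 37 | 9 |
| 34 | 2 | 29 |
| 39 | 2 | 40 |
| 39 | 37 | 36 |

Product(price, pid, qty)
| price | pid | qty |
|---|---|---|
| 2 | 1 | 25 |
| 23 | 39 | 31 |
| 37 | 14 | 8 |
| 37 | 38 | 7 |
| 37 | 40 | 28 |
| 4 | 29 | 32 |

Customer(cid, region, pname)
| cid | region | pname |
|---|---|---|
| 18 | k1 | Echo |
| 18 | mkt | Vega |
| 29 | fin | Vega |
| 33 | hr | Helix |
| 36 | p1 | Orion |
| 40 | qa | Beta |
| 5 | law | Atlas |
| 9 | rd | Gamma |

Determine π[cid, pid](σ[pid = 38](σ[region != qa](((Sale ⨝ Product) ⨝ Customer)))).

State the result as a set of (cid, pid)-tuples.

{(18, 38), (33, 38), (36, 38), (5, 38), (9, 38)}

Sale ⋈ Product (natural join on price): {(10, 2, 15, 1, 25), (11, 37, 18, 14, 8), (11, 37, 18, 38, 7), (11, 37, 18, 40, 28), (2, 2, 35, 1, 25), (2, 37, 33, 14, 8), (2, 37, 33, 38, 7), (2, 37, 33, 40, 28), (24, 37, 5, 14, 8), (24, 37, 5, 38, 7), (24, 37, 5, 40, 28), (30, 2, 9, 1, 25), (31, 37, 9, 14, 8), (31, 37, 9, 38, 7), (31, 37, 9, 40, 28), (34, 2, 29, 1, 25), (39, 2, 40, 1, 25), (39, 37, 36, 14, 8), (39, 37, 36, 38, 7), (39, 37, 36, 40, 28)}
(Sale ⨝ Product) ⋈ Customer (natural join on cid): {(11, 37, 18, 14, 8, k1, Echo), (11, 37, 18, 14, 8, mkt, Vega), (11, 37, 18, 38, 7, k1, Echo), (11, 37, 18, 38, 7, mkt, Vega), (11, 37, 18, 40, 28, k1, Echo), (11, 37, 18, 40, 28, mkt, Vega), (2, 37, 33, 14, 8, hr, Helix), (2, 37, 33, 38, 7, hr, Helix), (2, 37, 33, 40, 28, hr, Helix), (24, 37, 5, 14, 8, law, Atlas), (24, 37, 5, 38, 7, law, Atlas), (24, 37, 5, 40, 28, law, Atlas), (30, 2, 9, 1, 25, rd, Gamma), (31, 37, 9, 14, 8, rd, Gamma), (31, 37, 9, 38, 7, rd, Gamma), (31, 37, 9, 40, 28, rd, Gamma), (34, 2, 29, 1, 25, fin, Vega), (39, 2, 40, 1, 25, qa, Beta), (39, 37, 36, 14, 8, p1, Orion), (39, 37, 36, 38, 7, p1, Orion), (39, 37, 36, 40, 28, p1, Orion)}
σ[region != qa]: keep tuples satisfying region != qa → {(11, 37, 18, 14, 8, k1, Echo), (11, 37, 18, 14, 8, mkt, Vega), (11, 37, 18, 38, 7, k1, Echo), (11, 37, 18, 38, 7, mkt, Vega), (11, 37, 18, 40, 28, k1, Echo), (11, 37, 18, 40, 28, mkt, Vega), (2, 37, 33, 14, 8, hr, Helix), (2, 37, 33, 38, 7, hr, Helix), (2, 37, 33, 40, 28, hr, Helix), (24, 37, 5, 14, 8, law, Atlas), (24, 37, 5, 38, 7, law, Atlas), (24, 37, 5, 40, 28, law, Atlas), (30, 2, 9, 1, 25, rd, Gamma), (31, 37, 9, 14, 8, rd, Gamma), (31, 37, 9, 38, 7, rd, Gamma), (31, 37, 9, 40, 28, rd, Gamma), (34, 2, 29, 1, 25, fin, Vega), (39, 37, 36, 14, 8, p1, Orion), (39, 37, 36, 38, 7, p1, Orion), (39, 37, 36, 40, 28, p1, Orion)}
σ[pid = 38]: keep tuples satisfying pid = 38 → {(11, 37, 18, 38, 7, k1, Echo), (11, 37, 18, 38, 7, mkt, Vega), (2, 37, 33, 38, 7, hr, Helix), (24, 37, 5, 38, 7, law, Atlas), (31, 37, 9, 38, 7, rd, Gamma), (39, 37, 36, 38, 7, p1, Orion)}
π[cid, pid]: project onto (cid, pid) (1 duplicate(s) eliminated) → {(18, 38), (33, 38), (36, 38), (5, 38), (9, 38)}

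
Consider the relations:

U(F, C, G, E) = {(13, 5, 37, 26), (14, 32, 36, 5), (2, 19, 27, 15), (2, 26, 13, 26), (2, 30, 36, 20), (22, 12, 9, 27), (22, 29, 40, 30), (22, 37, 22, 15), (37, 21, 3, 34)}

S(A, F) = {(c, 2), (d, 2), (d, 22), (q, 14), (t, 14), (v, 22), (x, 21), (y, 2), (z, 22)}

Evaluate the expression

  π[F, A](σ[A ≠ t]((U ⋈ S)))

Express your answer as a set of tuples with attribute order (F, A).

Natural join on F: {(14, 32, 36, 5, q), (14, 32, 36, 5, t), (2, 19, 27, 15, c), (2, 19, 27, 15, d), (2, 19, 27, 15, y), (2, 26, 13, 26, c), (2, 26, 13, 26, d), (2, 26, 13, 26, y), (2, 30, 36, 20, c), (2, 30, 36, 20, d), (2, 30, 36, 20, y), (22, 12, 9, 27, d), (22, 12, 9, 27, v), (22, 12, 9, 27, z), (22, 29, 40, 30, d), (22, 29, 40, 30, v), (22, 29, 40, 30, z), (22, 37, 22, 15, d), (22, 37, 22, 15, v), (22, 37, 22, 15, z)}
Selection A ≠ t: {(14, 32, 36, 5, q), (2, 19, 27, 15, c), (2, 19, 27, 15, d), (2, 19, 27, 15, y), (2, 26, 13, 26, c), (2, 26, 13, 26, d), (2, 26, 13, 26, y), (2, 30, 36, 20, c), (2, 30, 36, 20, d), (2, 30, 36, 20, y), (22, 12, 9, 27, d), (22, 12, 9, 27, v), (22, 12, 9, 27, z), (22, 29, 40, 30, d), (22, 29, 40, 30, v), (22, 29, 40, 30, z), (22, 37, 22, 15, d), (22, 37, 22, 15, v), (22, 37, 22, 15, z)}
π[F, A]: project onto (F, A) (12 duplicate(s) eliminated) → {(14, q), (2, c), (2, d), (2, y), (22, d), (22, v), (22, z)}

{(14, q), (2, c), (2, d), (2, y), (22, d), (22, v), (22, z)}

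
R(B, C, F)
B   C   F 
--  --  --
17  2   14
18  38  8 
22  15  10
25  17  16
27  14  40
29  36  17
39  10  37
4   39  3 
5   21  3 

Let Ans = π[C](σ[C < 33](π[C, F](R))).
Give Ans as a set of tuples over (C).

Keep only column(s) C, F: {(10, 37), (14, 40), (15, 10), (17, 16), (2, 14), (21, 3), (36, 17), (38, 8), (39, 3)}
Selection C < 33: {(10, 37), (14, 40), (15, 10), (17, 16), (2, 14), (21, 3)}
Keep only column(s) C: {10, 14, 15, 17, 2, 21}

{10, 14, 15, 17, 2, 21}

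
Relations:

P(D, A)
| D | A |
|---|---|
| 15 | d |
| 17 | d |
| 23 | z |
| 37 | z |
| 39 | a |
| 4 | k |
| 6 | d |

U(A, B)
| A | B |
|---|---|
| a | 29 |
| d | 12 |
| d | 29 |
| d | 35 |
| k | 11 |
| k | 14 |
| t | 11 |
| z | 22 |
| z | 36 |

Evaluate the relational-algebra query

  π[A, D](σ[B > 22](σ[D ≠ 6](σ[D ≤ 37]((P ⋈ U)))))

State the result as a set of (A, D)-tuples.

{(d, 15), (d, 17), (z, 23), (z, 37)}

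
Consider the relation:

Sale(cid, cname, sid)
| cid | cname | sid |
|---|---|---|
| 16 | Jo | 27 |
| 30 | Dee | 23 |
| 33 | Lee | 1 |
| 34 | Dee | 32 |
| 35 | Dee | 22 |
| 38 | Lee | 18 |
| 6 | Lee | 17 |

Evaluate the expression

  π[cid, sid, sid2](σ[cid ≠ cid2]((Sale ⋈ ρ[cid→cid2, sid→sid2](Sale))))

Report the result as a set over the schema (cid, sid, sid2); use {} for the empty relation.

{(30, 23, 22), (30, 23, 32), (33, 1, 17), (33, 1, 18), (34, 32, 22), (34, 32, 23), (35, 22, 23), (35, 22, 32), (38, 18, 1), (38, 18, 17), (6, 17, 1), (6, 17, 18)}

ρ[cid→cid2, sid→sid2]: schema becomes (cid2, cname, sid2); tuples unchanged.
Sale ⋈ ρ[cid→cid2, sid→sid2](Sale) (natural join on cname): {(16, Jo, 27, 16, 27), (30, Dee, 23, 30, 23), (30, Dee, 23, 34, 32), (30, Dee, 23, 35, 22), (33, Lee, 1, 33, 1), (33, Lee, 1, 38, 18), (33, Lee, 1, 6, 17), (34, Dee, 32, 30, 23), (34, Dee, 32, 34, 32), (34, Dee, 32, 35, 22), (35, Dee, 22, 30, 23), (35, Dee, 22, 34, 32), (35, Dee, 22, 35, 22), (38, Lee, 18, 33, 1), (38, Lee, 18, 38, 18), (38, Lee, 18, 6, 17), (6, Lee, 17, 33, 1), (6, Lee, 17, 38, 18), (6, Lee, 17, 6, 17)}
Filtering on cid ≠ cid2 leaves {(30, Dee, 23, 34, 32), (30, Dee, 23, 35, 22), (33, Lee, 1, 38, 18), (33, Lee, 1, 6, 17), (34, Dee, 32, 30, 23), (34, Dee, 32, 35, 22), (35, Dee, 22, 30, 23), (35, Dee, 22, 34, 32), (38, Lee, 18, 33, 1), (38, Lee, 18, 6, 17), (6, Lee, 17, 33, 1), (6, Lee, 17, 38, 18)}.
Keep only column(s) cid, sid, sid2: {(30, 23, 22), (30, 23, 32), (33, 1, 17), (33, 1, 18), (34, 32, 22), (34, 32, 23), (35, 22, 23), (35, 22, 32), (38, 18, 1), (38, 18, 17), (6, 17, 1), (6, 17, 18)}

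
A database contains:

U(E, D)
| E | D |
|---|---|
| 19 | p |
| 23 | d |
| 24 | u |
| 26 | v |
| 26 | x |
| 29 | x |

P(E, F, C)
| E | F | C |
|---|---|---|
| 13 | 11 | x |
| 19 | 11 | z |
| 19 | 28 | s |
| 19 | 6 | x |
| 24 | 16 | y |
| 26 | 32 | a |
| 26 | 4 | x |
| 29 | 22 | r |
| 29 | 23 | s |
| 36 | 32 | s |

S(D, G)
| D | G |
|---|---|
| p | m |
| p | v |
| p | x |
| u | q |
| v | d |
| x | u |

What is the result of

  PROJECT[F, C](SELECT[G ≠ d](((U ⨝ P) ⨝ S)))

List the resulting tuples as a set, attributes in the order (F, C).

{(11, z), (16, y), (22, r), (23, s), (28, s), (32, a), (4, x), (6, x)}

Natural join on E: {(19, p, 11, z), (19, p, 28, s), (19, p, 6, x), (24, u, 16, y), (26, v, 32, a), (26, v, 4, x), (26, x, 32, a), (26, x, 4, x), (29, x, 22, r), (29, x, 23, s)}
Natural join on D: {(19, p, 11, z, m), (19, p, 11, z, v), (19, p, 11, z, x), (19, p, 28, s, m), (19, p, 28, s, v), (19, p, 28, s, x), (19, p, 6, x, m), (19, p, 6, x, v), (19, p, 6, x, x), (24, u, 16, y, q), (26, v, 32, a, d), (26, v, 4, x, d), (26, x, 32, a, u), (26, x, 4, x, u), (29, x, 22, r, u), (29, x, 23, s, u)}
Apply σ_{G ≠ d}; surviving tuples: {(19, p, 11, z, m), (19, p, 11, z, v), (19, p, 11, z, x), (19, p, 28, s, m), (19, p, 28, s, v), (19, p, 28, s, x), (19, p, 6, x, m), (19, p, 6, x, v), (19, p, 6, x, x), (24, u, 16, y, q), (26, x, 32, a, u), (26, x, 4, x, u), (29, x, 22, r, u), (29, x, 23, s, u)}
π_{F, C} gives {(11, z), (16, y), (22, r), (23, s), (28, s), (32, a), (4, x), (6, x)} (6 duplicate(s) eliminated).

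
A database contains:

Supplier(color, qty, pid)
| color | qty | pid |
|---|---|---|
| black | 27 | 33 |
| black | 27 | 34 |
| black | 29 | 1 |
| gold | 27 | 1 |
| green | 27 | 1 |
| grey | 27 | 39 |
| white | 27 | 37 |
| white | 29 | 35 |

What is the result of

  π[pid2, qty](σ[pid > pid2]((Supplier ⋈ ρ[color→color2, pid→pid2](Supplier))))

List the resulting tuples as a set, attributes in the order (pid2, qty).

{(1, 27), (1, 29), (33, 27), (34, 27), (37, 27)}

ρ[color→color2, pid→pid2]: schema becomes (color2, qty, pid2); tuples unchanged.
Natural join on qty: {(black, 27, 33, black, 33), (black, 27, 33, black, 34), (black, 27, 33, gold, 1), (black, 27, 33, green, 1), (black, 27, 33, grey, 39), (black, 27, 33, white, 37), (black, 27, 34, black, 33), (black, 27, 34, black, 34), (black, 27, 34, gold, 1), (black, 27, 34, green, 1), (black, 27, 34, grey, 39), (black, 27, 34, white, 37), (black, 29, 1, black, 1), (black, 29, 1, white, 35), (gold, 27, 1, black, 33), (gold, 27, 1, black, 34), (gold, 27, 1, gold, 1), (gold, 27, 1, green, 1), (gold, 27, 1, grey, 39), (gold, 27, 1, white, 37), (green, 27, 1, black, 33), (green, 27, 1, black, 34), (green, 27, 1, gold, 1), (green, 27, 1, green, 1), (green, 27, 1, grey, 39), (green, 27, 1, white, 37), (grey, 27, 39, black, 33), (grey, 27, 39, black, 34), (grey, 27, 39, gold, 1), (grey, 27, 39, green, 1), (grey, 27, 39, grey, 39), (grey, 27, 39, white, 37), (white, 27, 37, black, 33), (white, 27, 37, black, 34), (white, 27, 37, gold, 1), (white, 27, 37, green, 1), (white, 27, 37, grey, 39), (white, 27, 37, white, 37), (white, 29, 35, black, 1), (white, 29, 35, white, 35)}
Selection pid > pid2: {(black, 27, 33, gold, 1), (black, 27, 33, green, 1), (black, 27, 34, black, 33), (black, 27, 34, gold, 1), (black, 27, 34, green, 1), (grey, 27, 39, black, 33), (grey, 27, 39, black, 34), (grey, 27, 39, gold, 1), (grey, 27, 39, green, 1), (grey, 27, 39, white, 37), (white, 27, 37, black, 33), (white, 27, 37, black, 34), (white, 27, 37, gold, 1), (white, 27, 37, green, 1), (white, 29, 35, black, 1)}
π_{pid2, qty} gives {(1, 27), (1, 29), (33, 27), (34, 27), (37, 27)} (10 duplicate(s) eliminated).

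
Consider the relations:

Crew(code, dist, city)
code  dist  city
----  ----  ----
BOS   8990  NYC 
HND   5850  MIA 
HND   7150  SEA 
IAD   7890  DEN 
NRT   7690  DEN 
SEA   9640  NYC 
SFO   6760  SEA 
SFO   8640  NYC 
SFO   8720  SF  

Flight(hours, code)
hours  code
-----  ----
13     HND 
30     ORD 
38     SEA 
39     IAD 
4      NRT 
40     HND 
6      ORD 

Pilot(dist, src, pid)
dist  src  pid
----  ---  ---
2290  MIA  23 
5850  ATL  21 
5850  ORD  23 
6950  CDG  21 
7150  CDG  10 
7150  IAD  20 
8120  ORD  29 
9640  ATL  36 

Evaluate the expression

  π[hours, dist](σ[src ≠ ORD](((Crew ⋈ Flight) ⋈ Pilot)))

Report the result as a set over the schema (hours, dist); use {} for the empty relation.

{(13, 5850), (13, 7150), (38, 9640), (40, 5850), (40, 7150)}

Crew ⋈ Flight (natural join on code): {(HND, 5850, MIA, 13), (HND, 5850, MIA, 40), (HND, 7150, SEA, 13), (HND, 7150, SEA, 40), (IAD, 7890, DEN, 39), (NRT, 7690, DEN, 4), (SEA, 9640, NYC, 38)}
(Crew ⋈ Flight) ⋈ Pilot (natural join on dist): {(HND, 5850, MIA, 13, ATL, 21), (HND, 5850, MIA, 13, ORD, 23), (HND, 5850, MIA, 40, ATL, 21), (HND, 5850, MIA, 40, ORD, 23), (HND, 7150, SEA, 13, CDG, 10), (HND, 7150, SEA, 13, IAD, 20), (HND, 7150, SEA, 40, CDG, 10), (HND, 7150, SEA, 40, IAD, 20), (SEA, 9640, NYC, 38, ATL, 36)}
Apply σ_{src ≠ ORD}; surviving tuples: {(HND, 5850, MIA, 13, ATL, 21), (HND, 5850, MIA, 40, ATL, 21), (HND, 7150, SEA, 13, CDG, 10), (HND, 7150, SEA, 13, IAD, 20), (HND, 7150, SEA, 40, CDG, 10), (HND, 7150, SEA, 40, IAD, 20), (SEA, 9640, NYC, 38, ATL, 36)}
Projecting to hours, dist (2 duplicate(s) eliminated): {(13, 5850), (13, 7150), (38, 9640), (40, 5850), (40, 7150)}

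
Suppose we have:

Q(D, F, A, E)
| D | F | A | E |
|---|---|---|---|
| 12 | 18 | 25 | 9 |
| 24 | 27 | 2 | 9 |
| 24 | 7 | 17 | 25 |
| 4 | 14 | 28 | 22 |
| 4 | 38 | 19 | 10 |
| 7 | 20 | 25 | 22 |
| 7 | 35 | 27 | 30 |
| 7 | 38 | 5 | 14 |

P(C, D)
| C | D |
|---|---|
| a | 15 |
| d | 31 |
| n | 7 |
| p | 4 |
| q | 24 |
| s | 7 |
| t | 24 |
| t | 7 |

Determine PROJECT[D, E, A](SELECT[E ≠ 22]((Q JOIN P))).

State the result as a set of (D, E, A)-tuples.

{(24, 25, 17), (24, 9, 2), (4, 10, 19), (7, 14, 5), (7, 30, 27)}

Joining Q and P on D yields {(24, 27, 2, 9, q), (24, 27, 2, 9, t), (24, 7, 17, 25, q), (24, 7, 17, 25, t), (4, 14, 28, 22, p), (4, 38, 19, 10, p), (7, 20, 25, 22, n), (7, 20, 25, 22, s), (7, 20, 25, 22, t), (7, 35, 27, 30, n), (7, 35, 27, 30, s), (7, 35, 27, 30, t), (7, 38, 5, 14, n), (7, 38, 5, 14, s), (7, 38, 5, 14, t)}.
Selection E ≠ 22: {(24, 27, 2, 9, q), (24, 27, 2, 9, t), (24, 7, 17, 25, q), (24, 7, 17, 25, t), (4, 38, 19, 10, p), (7, 35, 27, 30, n), (7, 35, 27, 30, s), (7, 35, 27, 30, t), (7, 38, 5, 14, n), (7, 38, 5, 14, s), (7, 38, 5, 14, t)}
Projecting to D, E, A (6 duplicate(s) eliminated): {(24, 25, 17), (24, 9, 2), (4, 10, 19), (7, 14, 5), (7, 30, 27)}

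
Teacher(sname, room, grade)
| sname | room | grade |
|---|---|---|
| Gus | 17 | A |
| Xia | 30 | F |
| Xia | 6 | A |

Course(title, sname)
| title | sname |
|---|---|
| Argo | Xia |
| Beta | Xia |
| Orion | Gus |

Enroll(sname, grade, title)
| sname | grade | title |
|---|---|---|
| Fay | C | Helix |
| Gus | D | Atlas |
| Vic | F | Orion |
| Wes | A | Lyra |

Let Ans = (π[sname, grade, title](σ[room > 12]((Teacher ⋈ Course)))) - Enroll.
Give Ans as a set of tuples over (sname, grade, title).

{(Gus, A, Orion), (Xia, F, Argo), (Xia, F, Beta)}

Joining Teacher and Course on sname yields {(Gus, 17, A, Orion), (Xia, 30, F, Argo), (Xia, 30, F, Beta), (Xia, 6, A, Argo), (Xia, 6, A, Beta)}.
σ[room > 12]: keep tuples satisfying room > 12 → {(Gus, 17, A, Orion), (Xia, 30, F, Argo), (Xia, 30, F, Beta)}
π_{sname, grade, title} gives {(Gus, A, Orion), (Xia, F, Argo), (Xia, F, Beta)}.
Taking the difference: {(Gus, A, Orion), (Xia, F, Argo), (Xia, F, Beta)}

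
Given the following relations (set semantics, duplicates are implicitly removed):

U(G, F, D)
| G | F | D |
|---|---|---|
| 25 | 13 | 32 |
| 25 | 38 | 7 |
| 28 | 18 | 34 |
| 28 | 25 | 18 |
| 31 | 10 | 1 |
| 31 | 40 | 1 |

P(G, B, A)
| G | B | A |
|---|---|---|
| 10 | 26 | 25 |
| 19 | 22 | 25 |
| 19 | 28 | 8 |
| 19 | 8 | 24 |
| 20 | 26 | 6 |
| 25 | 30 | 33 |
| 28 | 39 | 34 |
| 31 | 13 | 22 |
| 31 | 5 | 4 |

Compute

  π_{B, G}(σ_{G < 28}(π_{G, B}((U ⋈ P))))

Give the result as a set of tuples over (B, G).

{(30, 25)}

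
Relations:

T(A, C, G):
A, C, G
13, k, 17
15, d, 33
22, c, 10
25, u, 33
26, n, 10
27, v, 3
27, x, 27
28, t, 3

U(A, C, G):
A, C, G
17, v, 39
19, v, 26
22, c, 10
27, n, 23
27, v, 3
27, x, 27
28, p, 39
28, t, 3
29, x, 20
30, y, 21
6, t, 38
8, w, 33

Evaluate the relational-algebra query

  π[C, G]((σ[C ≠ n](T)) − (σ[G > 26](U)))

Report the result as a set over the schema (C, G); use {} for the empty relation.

{(c, 10), (d, 33), (k, 17), (t, 3), (u, 33), (v, 3)}

Selection C ≠ n: {(13, k, 17), (15, d, 33), (22, c, 10), (25, u, 33), (27, v, 3), (27, x, 27), (28, t, 3)}
Selection G > 26: {(17, v, 39), (27, x, 27), (28, p, 39), (6, t, 38), (8, w, 33)}
Difference: {(13, k, 17), (15, d, 33), (22, c, 10), (25, u, 33), (27, v, 3), (27, x, 27), (28, t, 3)} with {(17, v, 39), (27, x, 27), (28, p, 39), (6, t, 38), (8, w, 33)} → {(13, k, 17), (15, d, 33), (22, c, 10), (25, u, 33), (27, v, 3), (28, t, 3)}
Projecting to C, G: {(c, 10), (d, 33), (k, 17), (t, 3), (u, 33), (v, 3)}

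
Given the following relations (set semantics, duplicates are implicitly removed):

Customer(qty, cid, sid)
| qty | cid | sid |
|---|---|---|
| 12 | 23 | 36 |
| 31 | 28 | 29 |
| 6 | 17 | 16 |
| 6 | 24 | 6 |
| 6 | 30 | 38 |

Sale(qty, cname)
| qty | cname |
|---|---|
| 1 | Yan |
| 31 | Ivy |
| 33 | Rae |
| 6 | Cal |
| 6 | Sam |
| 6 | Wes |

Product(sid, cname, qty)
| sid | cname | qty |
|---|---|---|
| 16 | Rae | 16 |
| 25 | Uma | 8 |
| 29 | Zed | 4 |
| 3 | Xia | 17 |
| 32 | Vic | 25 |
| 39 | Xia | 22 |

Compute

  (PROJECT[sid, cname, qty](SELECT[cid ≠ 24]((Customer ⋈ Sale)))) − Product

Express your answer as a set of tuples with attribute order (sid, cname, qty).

{(16, Cal, 6), (16, Sam, 6), (16, Wes, 6), (29, Ivy, 31), (38, Cal, 6), (38, Sam, 6), (38, Wes, 6)}

Joining Customer and Sale on qty yields {(31, 28, 29, Ivy), (6, 17, 16, Cal), (6, 17, 16, Sam), (6, 17, 16, Wes), (6, 24, 6, Cal), (6, 24, 6, Sam), (6, 24, 6, Wes), (6, 30, 38, Cal), (6, 30, 38, Sam), (6, 30, 38, Wes)}.
Filtering on cid ≠ 24 leaves {(31, 28, 29, Ivy), (6, 17, 16, Cal), (6, 17, 16, Sam), (6, 17, 16, Wes), (6, 30, 38, Cal), (6, 30, 38, Sam), (6, 30, 38, Wes)}.
Keep only column(s) sid, cname, qty: {(16, Cal, 6), (16, Sam, 6), (16, Wes, 6), (29, Ivy, 31), (38, Cal, 6), (38, Sam, 6), (38, Wes, 6)}
Set difference of the two operands is {(16, Cal, 6), (16, Sam, 6), (16, Wes, 6), (29, Ivy, 31), (38, Cal, 6), (38, Sam, 6), (38, Wes, 6)}.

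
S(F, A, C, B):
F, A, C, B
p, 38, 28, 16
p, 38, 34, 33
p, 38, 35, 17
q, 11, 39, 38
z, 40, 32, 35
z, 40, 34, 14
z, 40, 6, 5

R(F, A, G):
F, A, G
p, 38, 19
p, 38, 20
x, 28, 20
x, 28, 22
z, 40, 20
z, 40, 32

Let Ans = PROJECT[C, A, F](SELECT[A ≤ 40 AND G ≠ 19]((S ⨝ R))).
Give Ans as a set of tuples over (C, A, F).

{(28, 38, p), (32, 40, z), (34, 38, p), (34, 40, z), (35, 38, p), (6, 40, z)}

Joining S and R on F, A yields {(p, 38, 28, 16, 19), (p, 38, 28, 16, 20), (p, 38, 34, 33, 19), (p, 38, 34, 33, 20), (p, 38, 35, 17, 19), (p, 38, 35, 17, 20), (z, 40, 32, 35, 20), (z, 40, 32, 35, 32), (z, 40, 34, 14, 20), (z, 40, 34, 14, 32), (z, 40, 6, 5, 20), (z, 40, 6, 5, 32)}.
σ[A ≤ 40 AND G ≠ 19]: keep tuples satisfying A ≤ 40 AND G ≠ 19 → {(p, 38, 28, 16, 20), (p, 38, 34, 33, 20), (p, 38, 35, 17, 20), (z, 40, 32, 35, 20), (z, 40, 32, 35, 32), (z, 40, 34, 14, 20), (z, 40, 34, 14, 32), (z, 40, 6, 5, 20), (z, 40, 6, 5, 32)}
π[C, A, F]: project onto (C, A, F) (3 duplicate(s) eliminated) → {(28, 38, p), (32, 40, z), (34, 38, p), (34, 40, z), (35, 38, p), (6, 40, z)}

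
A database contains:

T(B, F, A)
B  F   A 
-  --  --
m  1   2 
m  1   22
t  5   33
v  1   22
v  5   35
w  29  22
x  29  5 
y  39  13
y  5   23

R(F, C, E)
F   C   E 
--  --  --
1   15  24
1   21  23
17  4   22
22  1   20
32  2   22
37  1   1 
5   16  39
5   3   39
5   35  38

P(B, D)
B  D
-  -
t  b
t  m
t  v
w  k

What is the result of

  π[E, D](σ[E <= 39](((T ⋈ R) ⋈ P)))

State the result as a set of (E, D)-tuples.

T ⋈ R (natural join on F): {(m, 1, 2, 15, 24), (m, 1, 2, 21, 23), (m, 1, 22, 15, 24), (m, 1, 22, 21, 23), (t, 5, 33, 16, 39), (t, 5, 33, 3, 39), (t, 5, 33, 35, 38), (v, 1, 22, 15, 24), (v, 1, 22, 21, 23), (v, 5, 35, 16, 39), (v, 5, 35, 3, 39), (v, 5, 35, 35, 38), (y, 5, 23, 16, 39), (y, 5, 23, 3, 39), (y, 5, 23, 35, 38)}
(T ⋈ R) ⋈ P (natural join on B): {(t, 5, 33, 16, 39, b), (t, 5, 33, 16, 39, m), (t, 5, 33, 16, 39, v), (t, 5, 33, 3, 39, b), (t, 5, 33, 3, 39, m), (t, 5, 33, 3, 39, v), (t, 5, 33, 35, 38, b), (t, 5, 33, 35, 38, m), (t, 5, 33, 35, 38, v)}
Selection E <= 39: {(t, 5, 33, 16, 39, b), (t, 5, 33, 16, 39, m), (t, 5, 33, 16, 39, v), (t, 5, 33, 3, 39, b), (t, 5, 33, 3, 39, m), (t, 5, 33, 3, 39, v), (t, 5, 33, 35, 38, b), (t, 5, 33, 35, 38, m), (t, 5, 33, 35, 38, v)}
π[E, D]: project onto (E, D) (3 duplicate(s) eliminated) → {(38, b), (38, m), (38, v), (39, b), (39, m), (39, v)}

{(38, b), (38, m), (38, v), (39, b), (39, m), (39, v)}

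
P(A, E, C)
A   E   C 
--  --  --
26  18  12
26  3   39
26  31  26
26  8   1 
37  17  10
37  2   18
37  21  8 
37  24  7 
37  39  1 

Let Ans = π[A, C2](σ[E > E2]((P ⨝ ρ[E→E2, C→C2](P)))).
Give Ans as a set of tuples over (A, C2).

ρ[E→E2, C→C2]: schema becomes (A, E2, C2); tuples unchanged.
P ⋈ ρ[E→E2, C→C2](P) (natural join on A): {(26, 18, 12, 18, 12), (26, 18, 12, 3, 39), (26, 18, 12, 31, 26), (26, 18, 12, 8, 1), (26, 3, 39, 18, 12), (26, 3, 39, 3, 39), (26, 3, 39, 31, 26), (26, 3, 39, 8, 1), (26, 31, 26, 18, 12), (26, 31, 26, 3, 39), (26, 31, 26, 31, 26), (26, 31, 26, 8, 1), (26, 8, 1, 18, 12), (26, 8, 1, 3, 39), (26, 8, 1, 31, 26), (26, 8, 1, 8, 1), (37, 17, 10, 17, 10), (37, 17, 10, 2, 18), (37, 17, 10, 21, 8), (37, 17, 10, 24, 7), (37, 17, 10, 39, 1), (37, 2, 18, 17, 10), (37, 2, 18, 2, 18), (37, 2, 18, 21, 8), (37, 2, 18, 24, 7), (37, 2, 18, 39, 1), (37, 21, 8, 17, 10), (37, 21, 8, 2, 18), (37, 21, 8, 21, 8), (37, 21, 8, 24, 7), (37, 21, 8, 39, 1), (37, 24, 7, 17, 10), (37, 24, 7, 2, 18), (37, 24, 7, 21, 8), (37, 24, 7, 24, 7), (37, 24, 7, 39, 1), (37, 39, 1, 17, 10), (37, 39, 1, 2, 18), (37, 39, 1, 21, 8), (37, 39, 1, 24, 7), (37, 39, 1, 39, 1)}
Apply σ_{E > E2}; surviving tuples: {(26, 18, 12, 3, 39), (26, 18, 12, 8, 1), (26, 31, 26, 18, 12), (26, 31, 26, 3, 39), (26, 31, 26, 8, 1), (26, 8, 1, 3, 39), (37, 17, 10, 2, 18), (37, 21, 8, 17, 10), (37, 21, 8, 2, 18), (37, 24, 7, 17, 10), (37, 24, 7, 2, 18), (37, 24, 7, 21, 8), (37, 39, 1, 17, 10), (37, 39, 1, 2, 18), (37, 39, 1, 21, 8), (37, 39, 1, 24, 7)}
Projecting to A, C2 (9 duplicate(s) eliminated): {(26, 1), (26, 12), (26, 39), (37, 10), (37, 18), (37, 7), (37, 8)}

{(26, 1), (26, 12), (26, 39), (37, 10), (37, 18), (37, 7), (37, 8)}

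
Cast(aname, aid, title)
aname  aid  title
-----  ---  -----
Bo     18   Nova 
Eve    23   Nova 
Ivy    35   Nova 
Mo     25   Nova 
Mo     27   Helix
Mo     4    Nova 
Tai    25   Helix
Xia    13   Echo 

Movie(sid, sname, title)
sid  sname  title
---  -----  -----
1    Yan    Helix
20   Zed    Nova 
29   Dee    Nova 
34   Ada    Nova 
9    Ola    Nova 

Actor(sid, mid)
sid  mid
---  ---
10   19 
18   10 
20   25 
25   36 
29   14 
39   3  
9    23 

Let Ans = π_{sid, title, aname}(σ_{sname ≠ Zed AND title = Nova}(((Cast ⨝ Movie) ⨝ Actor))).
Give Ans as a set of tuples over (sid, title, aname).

{(29, Nova, Bo), (29, Nova, Eve), (29, Nova, Ivy), (29, Nova, Mo), (9, Nova, Bo), (9, Nova, Eve), (9, Nova, Ivy), (9, Nova, Mo)}

Cast ⋈ Movie (natural join on title): {(Bo, 18, Nova, 20, Zed), (Bo, 18, Nova, 29, Dee), (Bo, 18, Nova, 34, Ada), (Bo, 18, Nova, 9, Ola), (Eve, 23, Nova, 20, Zed), (Eve, 23, Nova, 29, Dee), (Eve, 23, Nova, 34, Ada), (Eve, 23, Nova, 9, Ola), (Ivy, 35, Nova, 20, Zed), (Ivy, 35, Nova, 29, Dee), (Ivy, 35, Nova, 34, Ada), (Ivy, 35, Nova, 9, Ola), (Mo, 25, Nova, 20, Zed), (Mo, 25, Nova, 29, Dee), (Mo, 25, Nova, 34, Ada), (Mo, 25, Nova, 9, Ola), (Mo, 27, Helix, 1, Yan), (Mo, 4, Nova, 20, Zed), (Mo, 4, Nova, 29, Dee), (Mo, 4, Nova, 34, Ada), (Mo, 4, Nova, 9, Ola), (Tai, 25, Helix, 1, Yan)}
(Cast ⨝ Movie) ⋈ Actor (natural join on sid): {(Bo, 18, Nova, 20, Zed, 25), (Bo, 18, Nova, 29, Dee, 14), (Bo, 18, Nova, 9, Ola, 23), (Eve, 23, Nova, 20, Zed, 25), (Eve, 23, Nova, 29, Dee, 14), (Eve, 23, Nova, 9, Ola, 23), (Ivy, 35, Nova, 20, Zed, 25), (Ivy, 35, Nova, 29, Dee, 14), (Ivy, 35, Nova, 9, Ola, 23), (Mo, 25, Nova, 20, Zed, 25), (Mo, 25, Nova, 29, Dee, 14), (Mo, 25, Nova, 9, Ola, 23), (Mo, 4, Nova, 20, Zed, 25), (Mo, 4, Nova, 29, Dee, 14), (Mo, 4, Nova, 9, Ola, 23)}
σ[sname ≠ Zed AND title = Nova]: keep tuples satisfying sname ≠ Zed AND title = Nova → {(Bo, 18, Nova, 29, Dee, 14), (Bo, 18, Nova, 9, Ola, 23), (Eve, 23, Nova, 29, Dee, 14), (Eve, 23, Nova, 9, Ola, 23), (Ivy, 35, Nova, 29, Dee, 14), (Ivy, 35, Nova, 9, Ola, 23), (Mo, 25, Nova, 29, Dee, 14), (Mo, 25, Nova, 9, Ola, 23), (Mo, 4, Nova, 29, Dee, 14), (Mo, 4, Nova, 9, Ola, 23)}
π_{sid, title, aname} gives {(29, Nova, Bo), (29, Nova, Eve), (29, Nova, Ivy), (29, Nova, Mo), (9, Nova, Bo), (9, Nova, Eve), (9, Nova, Ivy), (9, Nova, Mo)} (2 duplicate(s) eliminated).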